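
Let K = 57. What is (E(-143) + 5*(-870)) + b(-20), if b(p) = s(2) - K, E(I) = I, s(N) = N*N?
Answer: -4546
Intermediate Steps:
s(N) = N²
b(p) = -53 (b(p) = 2² - 1*57 = 4 - 57 = -53)
(E(-143) + 5*(-870)) + b(-20) = (-143 + 5*(-870)) - 53 = (-143 - 4350) - 53 = -4493 - 53 = -4546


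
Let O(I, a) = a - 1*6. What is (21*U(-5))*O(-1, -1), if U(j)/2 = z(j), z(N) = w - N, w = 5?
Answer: -2940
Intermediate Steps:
z(N) = 5 - N
U(j) = 10 - 2*j (U(j) = 2*(5 - j) = 10 - 2*j)
O(I, a) = -6 + a (O(I, a) = a - 6 = -6 + a)
(21*U(-5))*O(-1, -1) = (21*(10 - 2*(-5)))*(-6 - 1) = (21*(10 + 10))*(-7) = (21*20)*(-7) = 420*(-7) = -2940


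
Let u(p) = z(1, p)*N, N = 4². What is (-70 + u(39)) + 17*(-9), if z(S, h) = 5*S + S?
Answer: -127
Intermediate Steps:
N = 16
z(S, h) = 6*S
u(p) = 96 (u(p) = (6*1)*16 = 6*16 = 96)
(-70 + u(39)) + 17*(-9) = (-70 + 96) + 17*(-9) = 26 - 153 = -127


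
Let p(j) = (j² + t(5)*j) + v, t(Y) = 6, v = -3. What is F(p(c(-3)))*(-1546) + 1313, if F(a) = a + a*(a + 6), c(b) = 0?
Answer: 19865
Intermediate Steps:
p(j) = -3 + j² + 6*j (p(j) = (j² + 6*j) - 3 = -3 + j² + 6*j)
F(a) = a + a*(6 + a)
F(p(c(-3)))*(-1546) + 1313 = ((-3 + 0² + 6*0)*(7 + (-3 + 0² + 6*0)))*(-1546) + 1313 = ((-3 + 0 + 0)*(7 + (-3 + 0 + 0)))*(-1546) + 1313 = -3*(7 - 3)*(-1546) + 1313 = -3*4*(-1546) + 1313 = -12*(-1546) + 1313 = 18552 + 1313 = 19865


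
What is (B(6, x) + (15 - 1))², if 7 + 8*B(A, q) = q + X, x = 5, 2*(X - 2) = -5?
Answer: 47961/256 ≈ 187.35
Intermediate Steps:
X = -½ (X = 2 + (½)*(-5) = 2 - 5/2 = -½ ≈ -0.50000)
B(A, q) = -15/16 + q/8 (B(A, q) = -7/8 + (q - ½)/8 = -7/8 + (-½ + q)/8 = -7/8 + (-1/16 + q/8) = -15/16 + q/8)
(B(6, x) + (15 - 1))² = ((-15/16 + (⅛)*5) + (15 - 1))² = ((-15/16 + 5/8) + 14)² = (-5/16 + 14)² = (219/16)² = 47961/256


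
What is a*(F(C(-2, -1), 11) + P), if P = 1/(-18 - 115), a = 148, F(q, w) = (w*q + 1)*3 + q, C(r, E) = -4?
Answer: -2618120/133 ≈ -19685.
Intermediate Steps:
F(q, w) = 3 + q + 3*q*w (F(q, w) = (q*w + 1)*3 + q = (1 + q*w)*3 + q = (3 + 3*q*w) + q = 3 + q + 3*q*w)
P = -1/133 (P = 1/(-133) = -1/133 ≈ -0.0075188)
a*(F(C(-2, -1), 11) + P) = 148*((3 - 4 + 3*(-4)*11) - 1/133) = 148*((3 - 4 - 132) - 1/133) = 148*(-133 - 1/133) = 148*(-17690/133) = -2618120/133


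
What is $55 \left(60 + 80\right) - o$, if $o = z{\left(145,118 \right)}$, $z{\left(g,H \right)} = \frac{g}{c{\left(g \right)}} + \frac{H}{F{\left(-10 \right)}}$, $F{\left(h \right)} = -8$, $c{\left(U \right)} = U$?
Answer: $\frac{30855}{4} \approx 7713.8$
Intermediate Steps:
$z{\left(g,H \right)} = 1 - \frac{H}{8}$ ($z{\left(g,H \right)} = \frac{g}{g} + \frac{H}{-8} = 1 + H \left(- \frac{1}{8}\right) = 1 - \frac{H}{8}$)
$o = - \frac{55}{4}$ ($o = 1 - \frac{59}{4} = - \frac{55}{4} \approx -13.75$)
$55 \left(60 + 80\right) - o = 55 \left(60 + 80\right) - - \frac{55}{4} = 55 \cdot 140 + \frac{55}{4} = 7700 + \frac{55}{4} = \frac{30855}{4}$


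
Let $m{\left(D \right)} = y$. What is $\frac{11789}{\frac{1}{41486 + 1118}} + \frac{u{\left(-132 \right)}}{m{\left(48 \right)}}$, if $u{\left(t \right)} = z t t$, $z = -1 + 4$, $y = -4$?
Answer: $502245488$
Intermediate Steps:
$m{\left(D \right)} = -4$
$z = 3$
$u{\left(t \right)} = 3 t^{2}$ ($u{\left(t \right)} = 3 t t = 3 t^{2}$)
$\frac{11789}{\frac{1}{41486 + 1118}} + \frac{u{\left(-132 \right)}}{m{\left(48 \right)}} = \frac{11789}{\frac{1}{41486 + 1118}} + \frac{3 \left(-132\right)^{2}}{-4} = \frac{11789}{\frac{1}{42604}} + 3 \cdot 17424 \left(- \frac{1}{4}\right) = 11789 \frac{1}{\frac{1}{42604}} + 52272 \left(- \frac{1}{4}\right) = 11789 \cdot 42604 - 13068 = 502258556 - 13068 = 502245488$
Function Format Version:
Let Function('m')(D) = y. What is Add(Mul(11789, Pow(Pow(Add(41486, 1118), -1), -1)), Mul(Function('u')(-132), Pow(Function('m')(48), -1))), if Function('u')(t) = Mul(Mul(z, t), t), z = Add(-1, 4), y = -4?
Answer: 502245488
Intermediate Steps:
Function('m')(D) = -4
z = 3
Function('u')(t) = Mul(3, Pow(t, 2)) (Function('u')(t) = Mul(Mul(3, t), t) = Mul(3, Pow(t, 2)))
Add(Mul(11789, Pow(Pow(Add(41486, 1118), -1), -1)), Mul(Function('u')(-132), Pow(Function('m')(48), -1))) = Add(Mul(11789, Pow(Pow(Add(41486, 1118), -1), -1)), Mul(Mul(3, Pow(-132, 2)), Pow(-4, -1))) = Add(Mul(11789, Pow(Pow(42604, -1), -1)), Mul(Mul(3, 17424), Rational(-1, 4))) = Add(Mul(11789, Pow(Rational(1, 42604), -1)), Mul(52272, Rational(-1, 4))) = Add(Mul(11789, 42604), -13068) = Add(502258556, -13068) = 502245488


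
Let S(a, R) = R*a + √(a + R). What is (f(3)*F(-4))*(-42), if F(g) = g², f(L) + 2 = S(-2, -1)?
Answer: -672*I*√3 ≈ -1163.9*I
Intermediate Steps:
S(a, R) = √(R + a) + R*a (S(a, R) = R*a + √(R + a) = √(R + a) + R*a)
f(L) = I*√3 (f(L) = -2 + (√(-1 - 2) - 1*(-2)) = -2 + (√(-3) + 2) = -2 + (I*√3 + 2) = -2 + (2 + I*√3) = I*√3)
(f(3)*F(-4))*(-42) = ((I*√3)*(-4)²)*(-42) = ((I*√3)*16)*(-42) = (16*I*√3)*(-42) = -672*I*√3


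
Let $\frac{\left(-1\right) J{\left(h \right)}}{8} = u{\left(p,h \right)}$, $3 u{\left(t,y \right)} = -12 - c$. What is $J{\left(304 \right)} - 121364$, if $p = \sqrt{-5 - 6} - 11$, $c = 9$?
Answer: $-121308$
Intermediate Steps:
$p = -11 + i \sqrt{11}$ ($p = \sqrt{-11} - 11 = i \sqrt{11} - 11 = -11 + i \sqrt{11} \approx -11.0 + 3.3166 i$)
$u{\left(t,y \right)} = -7$ ($u{\left(t,y \right)} = \frac{-12 - 9}{3} = \frac{1}{3} \left(-21\right) = -7$)
$J{\left(h \right)} = 56$ ($J{\left(h \right)} = \left(-8\right) \left(-7\right) = 56$)
$J{\left(304 \right)} - 121364 = 56 - 121364 = -121308$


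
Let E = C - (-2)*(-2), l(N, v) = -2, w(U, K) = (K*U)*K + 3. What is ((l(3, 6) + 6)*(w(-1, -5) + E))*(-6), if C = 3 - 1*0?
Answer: 552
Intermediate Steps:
w(U, K) = 3 + U*K² (w(U, K) = U*K² + 3 = 3 + U*K²)
C = 3 (C = 3 + 0 = 3)
E = -1 (E = 3 - (-2)*(-2) = 3 - 1*4 = 3 - 4 = -1)
((l(3, 6) + 6)*(w(-1, -5) + E))*(-6) = ((-2 + 6)*((3 - 1*(-5)²) - 1))*(-6) = (4*((3 - 1*25) - 1))*(-6) = (4*((3 - 25) - 1))*(-6) = (4*(-22 - 1))*(-6) = (4*(-23))*(-6) = -92*(-6) = 552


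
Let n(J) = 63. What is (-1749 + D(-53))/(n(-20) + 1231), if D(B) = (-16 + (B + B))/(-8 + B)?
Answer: -1747/1294 ≈ -1.3501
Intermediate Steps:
D(B) = (-16 + 2*B)/(-8 + B)
(-1749 + D(-53))/(n(-20) + 1231) = (-1749 + 2)/(63 + 1231) = -1747/1294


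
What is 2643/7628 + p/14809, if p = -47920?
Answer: -326393573/112963052 ≈ -2.8894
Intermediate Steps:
2643/7628 + p/14809 = 2643/7628 - 47920/14809 = -326393573/112963052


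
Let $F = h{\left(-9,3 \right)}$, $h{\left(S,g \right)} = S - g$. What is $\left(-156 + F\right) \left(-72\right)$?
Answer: $12096$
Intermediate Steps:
$F = -12$ ($F = -9 - 3 = -12$)
$\left(-156 + F\right) \left(-72\right) = \left(-156 - 12\right) \left(-72\right) = \left(-168\right) \left(-72\right) = 12096$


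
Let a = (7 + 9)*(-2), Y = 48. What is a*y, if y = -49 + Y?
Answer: 32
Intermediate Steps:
a = -32 (a = 16*(-2) = -32)
y = -1 (y = -49 + 48 = -1)
a*y = -32*(-1) = 32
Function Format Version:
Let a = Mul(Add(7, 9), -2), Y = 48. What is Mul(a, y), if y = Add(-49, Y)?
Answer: 32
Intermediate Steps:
a = -32 (a = Mul(16, -2) = -32)
y = -1 (y = Add(-49, 48) = -1)
Mul(a, y) = Mul(-32, -1) = 32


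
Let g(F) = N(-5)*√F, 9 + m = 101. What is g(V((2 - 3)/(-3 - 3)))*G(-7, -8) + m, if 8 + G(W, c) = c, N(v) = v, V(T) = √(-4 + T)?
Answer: 92 + 40*6^(¾)*23^(¼)*√I/3 ≈ 171.15 + 79.153*I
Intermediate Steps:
m = 92 (m = -9 + 101 = 92)
g(F) = -5*√F
G(W, c) = -8 + c
g(V((2 - 3)/(-3 - 3)))*G(-7, -8) + m = (-5*(-4 + (2 - 3)/(-3 - 3))^(¼))*(-8 - 8) + 92 = -5*(-4 - 1/(-6))^(¼)*(-16) + 92 = -5*(-4 - 1*(-⅙))^(¼)*(-16) + 92 = -5*(-4 + ⅙)^(¼)*(-16) + 92 = -5*(-23)^(¼)*6^(¾)/6*(-16) + 92 = -5*6^(¾)*23^(¼)*√I/6*(-16) + 92 = 40*6^(¾)*23^(¼)*√I/3 + 92 = 92 + 40*6^(¾)*23^(¼)*√I/3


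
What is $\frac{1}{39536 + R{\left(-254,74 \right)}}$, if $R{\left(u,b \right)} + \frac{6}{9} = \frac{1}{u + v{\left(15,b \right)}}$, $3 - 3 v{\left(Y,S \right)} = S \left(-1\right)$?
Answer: $\frac{2055}{81245101} \approx 2.5294 \cdot 10^{-5}$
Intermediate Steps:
$v{\left(Y,S \right)} = 1 + \frac{S}{3}$ ($v{\left(Y,S \right)} = 1 - \frac{S \left(-1\right)}{3} = 1 - \frac{\left(-1\right) S}{3} = 1 + \frac{S}{3}$)
$R{\left(u,b \right)} = - \frac{2}{3} + \frac{1}{1 + u + \frac{b}{3}}$ ($R{\left(u,b \right)} = - \frac{2}{3} + \frac{1}{u + \left(1 + \frac{b}{3}\right)} = - \frac{2}{3} + \frac{1}{1 + u + \frac{b}{3}}$)
$\frac{1}{39536 + R{\left(-254,74 \right)}} = \frac{1}{39536 + \frac{3 - -1524 - 148}{3 \left(3 + 74 + 3 \left(-254\right)\right)}} = \frac{1}{39536 + \frac{3 + 1524 - 148}{3 \left(3 + 74 - 762\right)}} = \frac{1}{39536 + \frac{1}{3} \frac{1}{-685} \cdot 1379} = \frac{1}{39536 + \frac{1}{3} \left(- \frac{1}{685}\right) 1379} = \frac{1}{39536 - \frac{1379}{2055}} = \frac{1}{\frac{81245101}{2055}} = \frac{2055}{81245101}$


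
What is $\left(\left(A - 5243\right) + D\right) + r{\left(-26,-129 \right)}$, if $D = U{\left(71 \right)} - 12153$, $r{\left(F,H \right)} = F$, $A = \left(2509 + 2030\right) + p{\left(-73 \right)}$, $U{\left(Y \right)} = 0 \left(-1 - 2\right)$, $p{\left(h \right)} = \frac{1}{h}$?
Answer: $- \frac{940460}{73} \approx -12883.0$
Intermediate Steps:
$U{\left(Y \right)} = 0$ ($U{\left(Y \right)} = 0 \left(-3\right) = 0$)
$A = \frac{331346}{73}$ ($A = \left(2509 + 2030\right) + \frac{1}{-73} = 4539 - \frac{1}{73} = \frac{331346}{73} \approx 4539.0$)
$D = -12153$ ($D = 0 - 12153 = -12153$)
$\left(\left(A - 5243\right) + D\right) + r{\left(-26,-129 \right)} = \left(\left(\frac{331346}{73} - 5243\right) - 12153\right) - 26 = \left(- \frac{51393}{73} - 12153\right) - 26 = - \frac{938562}{73} - 26 = - \frac{940460}{73}$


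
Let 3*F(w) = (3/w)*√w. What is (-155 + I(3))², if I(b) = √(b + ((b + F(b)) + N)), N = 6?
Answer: (465 - √3*√(36 + √3))²/9 ≈ 22938.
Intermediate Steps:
F(w) = w^(-½) (F(w) = ((3/w)*√w)/3 = (3/√w)/3 = w^(-½))
I(b) = √(6 + b^(-½) + 2*b) (I(b) = √(b + ((b + b^(-½)) + 6)) = √(b + (6 + b + b^(-½))) = √(6 + b^(-½) + 2*b))
(-155 + I(3))² = (-155 + √(6 + 3^(-½) + 2*3))² = (-155 + √(6 + √3/3 + 6))² = (-155 + √(12 + √3/3))²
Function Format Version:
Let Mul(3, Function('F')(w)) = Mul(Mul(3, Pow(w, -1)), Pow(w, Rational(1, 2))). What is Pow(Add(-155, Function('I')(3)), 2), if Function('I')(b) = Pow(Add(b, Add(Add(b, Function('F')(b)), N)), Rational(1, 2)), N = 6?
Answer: Mul(Rational(1, 9), Pow(Add(465, Mul(-1, Pow(3, Rational(1, 2)), Pow(Add(36, Pow(3, Rational(1, 2))), Rational(1, 2)))), 2)) ≈ 22938.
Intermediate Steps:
Function('F')(w) = Pow(w, Rational(-1, 2)) (Function('F')(w) = Mul(Rational(1, 3), Mul(Mul(3, Pow(w, -1)), Pow(w, Rational(1, 2)))) = Mul(Rational(1, 3), Mul(3, Pow(w, Rational(-1, 2)))) = Pow(w, Rational(-1, 2)))
Function('I')(b) = Pow(Add(6, Pow(b, Rational(-1, 2)), Mul(2, b)), Rational(1, 2)) (Function('I')(b) = Pow(Add(b, Add(Add(b, Pow(b, Rational(-1, 2))), 6)), Rational(1, 2)) = Pow(Add(b, Add(6, b, Pow(b, Rational(-1, 2)))), Rational(1, 2)) = Pow(Add(6, Pow(b, Rational(-1, 2)), Mul(2, b)), Rational(1, 2)))
Pow(Add(-155, Function('I')(3)), 2) = Pow(Add(-155, Pow(Add(6, Pow(3, Rational(-1, 2)), Mul(2, 3)), Rational(1, 2))), 2) = Pow(Add(-155, Pow(Add(6, Mul(Rational(1, 3), Pow(3, Rational(1, 2))), 6), Rational(1, 2))), 2) = Pow(Add(-155, Pow(Add(12, Mul(Rational(1, 3), Pow(3, Rational(1, 2)))), Rational(1, 2))), 2)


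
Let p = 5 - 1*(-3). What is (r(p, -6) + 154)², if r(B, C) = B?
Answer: 26244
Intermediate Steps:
p = 8 (p = 5 + 3 = 8)
(r(p, -6) + 154)² = (8 + 154)² = 162² = 26244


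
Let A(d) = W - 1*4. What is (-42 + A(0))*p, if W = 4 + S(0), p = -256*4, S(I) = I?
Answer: 43008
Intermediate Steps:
p = -1024
W = 4 (W = 4 + 0 = 4)
A(d) = 0 (A(d) = 4 - 1*4 = 4 - 4 = 0)
(-42 + A(0))*p = (-42 + 0)*(-1024) = -42*(-1024) = 43008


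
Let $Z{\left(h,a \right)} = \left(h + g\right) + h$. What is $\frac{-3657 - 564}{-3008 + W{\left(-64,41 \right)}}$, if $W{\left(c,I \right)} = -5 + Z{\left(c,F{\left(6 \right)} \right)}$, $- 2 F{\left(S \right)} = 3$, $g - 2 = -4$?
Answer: $\frac{603}{449} \approx 1.343$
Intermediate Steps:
$g = -2$ ($g = 2 - 4 = -2$)
$F{\left(S \right)} = - \frac{3}{2}$ ($F{\left(S \right)} = \left(- \frac{1}{2}\right) 3 = - \frac{3}{2}$)
$Z{\left(h,a \right)} = -2 + 2 h$ ($Z{\left(h,a \right)} = \left(h - 2\right) + h = \left(-2 + h\right) + h = -2 + 2 h$)
$W{\left(c,I \right)} = -7 + 2 c$ ($W{\left(c,I \right)} = -5 + \left(-2 + 2 c\right) = -7 + 2 c$)
$\frac{-3657 - 564}{-3008 + W{\left(-64,41 \right)}} = \frac{-3657 - 564}{-3008 + \left(-7 + 2 \left(-64\right)\right)} = - \frac{4221}{-3008 - 135} = - \frac{4221}{-3143} = \left(-4221\right) \left(- \frac{1}{3143}\right) = \frac{603}{449}$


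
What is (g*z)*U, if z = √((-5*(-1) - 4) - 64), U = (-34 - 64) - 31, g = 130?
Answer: -50310*I*√7 ≈ -1.3311e+5*I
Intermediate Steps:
U = -129 (U = -98 - 31 = -129)
z = 3*I*√7 (z = √((5 - 4) - 64) = √(1 - 64) = √(-63) = 3*I*√7 ≈ 7.9373*I)
(g*z)*U = (130*(3*I*√7))*(-129) = (390*I*√7)*(-129) = -50310*I*√7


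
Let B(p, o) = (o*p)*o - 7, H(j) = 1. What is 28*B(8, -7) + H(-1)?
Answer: 10781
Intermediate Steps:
B(p, o) = -7 + p*o**2 (B(p, o) = p*o**2 - 7 = -7 + p*o**2)
28*B(8, -7) + H(-1) = 28*(-7 + 8*(-7)**2) + 1 = 28*(-7 + 8*49) + 1 = 28*(-7 + 392) + 1 = 28*385 + 1 = 10780 + 1 = 10781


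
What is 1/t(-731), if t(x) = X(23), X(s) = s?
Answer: 1/23 ≈ 0.043478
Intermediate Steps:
t(x) = 23
1/t(-731) = 1/23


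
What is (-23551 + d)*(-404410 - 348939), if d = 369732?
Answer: -260795110169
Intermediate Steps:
(-23551 + d)*(-404410 - 348939) = (-23551 + 369732)*(-404410 - 348939) = 346181*(-753349) = -260795110169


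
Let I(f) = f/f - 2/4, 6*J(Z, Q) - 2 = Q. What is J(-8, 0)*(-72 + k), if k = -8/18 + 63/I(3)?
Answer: 482/27 ≈ 17.852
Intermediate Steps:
J(Z, Q) = ⅓ + Q/6
I(f) = ½ (I(f) = 1 - 2*¼ = 1 - ½ = ½)
k = 1130/9 (k = -8/18 + 63/(½) = -8*1/18 + 63*2 = -4/9 + 126 = 1130/9 ≈ 125.56)
J(-8, 0)*(-72 + k) = (⅓ + (⅙)*0)*(-72 + 1130/9) = (⅓ + 0)*(482/9) = (⅓)*(482/9) = 482/27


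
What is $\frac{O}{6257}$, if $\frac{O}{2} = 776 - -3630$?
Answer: $\frac{8812}{6257} \approx 1.4083$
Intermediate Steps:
$O = 8812$ ($O = 2 \left(776 - -3630\right) = 2 \left(776 + 3630\right) = 2 \cdot 4406 = 8812$)
$\frac{O}{6257} = \frac{8812}{6257}$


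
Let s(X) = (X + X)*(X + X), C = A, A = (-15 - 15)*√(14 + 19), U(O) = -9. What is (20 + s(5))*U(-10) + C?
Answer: -1080 - 30*√33 ≈ -1252.3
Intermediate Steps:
A = -30*√33 ≈ -172.34
C = -30*√33 ≈ -172.34
s(X) = 4*X² (s(X) = (2*X)*(2*X) = 4*X²)
(20 + s(5))*U(-10) + C = (20 + 4*5²)*(-9) - 30*√33 = (20 + 4*25)*(-9) - 30*√33 = (20 + 100)*(-9) - 30*√33 = 120*(-9) - 30*√33 = -1080 - 30*√33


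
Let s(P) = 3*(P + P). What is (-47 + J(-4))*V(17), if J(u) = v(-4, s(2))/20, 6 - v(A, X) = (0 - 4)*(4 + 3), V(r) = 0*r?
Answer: 0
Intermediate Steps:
s(P) = 6*P (s(P) = 3*(2*P) = 6*P)
V(r) = 0
v(A, X) = 34 (v(A, X) = 6 - (0 - 4)*(4 + 3) = 6 - (-4)*7 = 6 - 1*(-28) = 6 + 28 = 34)
J(u) = 17/10 (J(u) = 34/20 = 34*(1/20) = 17/10)
(-47 + J(-4))*V(17) = (-47 + 17/10)*0 = -453/10*0 = 0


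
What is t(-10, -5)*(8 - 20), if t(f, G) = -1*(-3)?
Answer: -36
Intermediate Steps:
t(f, G) = 3
t(-10, -5)*(8 - 20) = 3*(8 - 20) = 3*(-12) = -36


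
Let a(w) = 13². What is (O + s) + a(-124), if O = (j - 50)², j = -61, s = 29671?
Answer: 42161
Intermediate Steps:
O = 12321 (O = (-61 - 50)² = (-111)² = 12321)
a(w) = 169
(O + s) + a(-124) = (12321 + 29671) + 169 = 41992 + 169 = 42161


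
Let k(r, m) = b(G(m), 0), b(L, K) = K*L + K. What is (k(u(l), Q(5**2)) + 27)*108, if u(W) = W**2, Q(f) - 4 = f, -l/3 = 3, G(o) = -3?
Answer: 2916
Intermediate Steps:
b(L, K) = K + K*L
l = -9 (l = -3*3 = -9)
Q(f) = 4 + f
k(r, m) = 0 (k(r, m) = 0*(1 - 3) = 0*(-2) = 0)
(k(u(l), Q(5**2)) + 27)*108 = (0 + 27)*108 = 27*108 = 2916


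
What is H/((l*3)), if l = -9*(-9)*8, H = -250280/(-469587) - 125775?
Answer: -59062054645/912877128 ≈ -64.699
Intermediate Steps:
H = -59062054645/469587 (H = -250280*(-1/469587) - 125775 = 250280/469587 - 125775 = -59062054645/469587 ≈ -1.2577e+5)
l = 648 (l = 81*8 = 648)
H/((l*3)) = -59062054645/(469587*(648*3)) = -59062054645/469587/1944 = -59062054645/469587*1/1944 = -59062054645/912877128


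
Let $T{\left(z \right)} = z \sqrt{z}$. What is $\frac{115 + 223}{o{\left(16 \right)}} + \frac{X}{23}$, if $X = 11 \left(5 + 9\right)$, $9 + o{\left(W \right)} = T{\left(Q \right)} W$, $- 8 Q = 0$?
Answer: $- \frac{6388}{207} \approx -30.86$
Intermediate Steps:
$Q = 0$ ($Q = \left(- \frac{1}{8}\right) 0 = 0$)
$T{\left(z \right)} = z^{\frac{3}{2}}$
$o{\left(W \right)} = -9$ ($o{\left(W \right)} = -9 + 0^{\frac{3}{2}} W = -9 + 0 W = -9 + 0 = -9$)
$X = 154$ ($X = 11 \cdot 14 = 154$)
$\frac{115 + 223}{o{\left(16 \right)}} + \frac{X}{23} = \frac{115 + 223}{-9} + \frac{154}{23} = 338 \left(- \frac{1}{9}\right) + 154 \cdot \frac{1}{23} = - \frac{338}{9} + \frac{154}{23} = - \frac{6388}{207}$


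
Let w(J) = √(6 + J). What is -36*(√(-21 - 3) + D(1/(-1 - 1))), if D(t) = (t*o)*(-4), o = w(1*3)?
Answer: -216 - 72*I*√6 ≈ -216.0 - 176.36*I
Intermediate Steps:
o = 3 (o = √(6 + 1*3) = √(6 + 3) = √9 = 3)
D(t) = -12*t (D(t) = (t*3)*(-4) = (3*t)*(-4) = -12*t)
-36*(√(-21 - 3) + D(1/(-1 - 1))) = -36*(√(-21 - 3) - 12/(-1 - 1)) = -36*(√(-24) - 12/(-2)) = -36*(2*I*√6 - 12*(-½)) = -36*(2*I*√6 + 6) = -36*(6 + 2*I*√6) = -216 - 72*I*√6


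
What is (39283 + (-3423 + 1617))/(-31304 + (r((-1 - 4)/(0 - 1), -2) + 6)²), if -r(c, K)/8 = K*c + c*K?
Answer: -37477/3748 ≈ -9.9992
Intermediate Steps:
r(c, K) = -16*K*c (r(c, K) = -8*(K*c + c*K) = -8*(K*c + K*c) = -16*K*c)
(39283 + (-3423 + 1617))/(-31304 + (r((-1 - 4)/(0 - 1), -2) + 6)²) = (39283 + (-3423 + 1617))/(-31304 + (-16*(-2)*(-1 - 4)/(0 - 1) + 6)²) = (39283 - 1806)/(-31304 + (-16*(-2)*(-5/(-1)) + 6)²) = 37477/(-31304 + (-16*(-2)*(-5*(-1)) + 6)²) = 37477/(-31304 + (-16*(-2)*5 + 6)²) = 37477/(-31304 + (160 + 6)²) = 37477/(-31304 + 166²) = 37477/(-31304 + 27556) = 37477/(-3748) = 37477*(-1/3748) = -37477/3748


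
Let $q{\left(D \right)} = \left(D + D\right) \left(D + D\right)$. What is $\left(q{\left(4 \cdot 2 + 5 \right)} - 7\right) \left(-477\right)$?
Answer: $-319113$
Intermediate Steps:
$q{\left(D \right)} = 4 D^{2}$ ($q{\left(D \right)} = 2 D 2 D = 4 D^{2}$)
$\left(q{\left(4 \cdot 2 + 5 \right)} - 7\right) \left(-477\right) = \left(4 \left(4 \cdot 2 + 5\right)^{2} - 7\right) \left(-477\right) = \left(4 \left(8 + 5\right)^{2} - 7\right) \left(-477\right) = \left(4 \cdot 13^{2} - 7\right) \left(-477\right) = \left(4 \cdot 169 - 7\right) \left(-477\right) = \left(676 - 7\right) \left(-477\right) = 669 \left(-477\right) = -319113$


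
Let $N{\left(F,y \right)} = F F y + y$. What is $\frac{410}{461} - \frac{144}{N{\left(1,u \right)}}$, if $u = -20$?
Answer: $\frac{10348}{2305} \approx 4.4894$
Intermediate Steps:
$N{\left(F,y \right)} = y + y F^{2}$ ($N{\left(F,y \right)} = F^{2} y + y = y F^{2} + y = y + y F^{2}$)
$\frac{410}{461} - \frac{144}{N{\left(1,u \right)}} = \frac{410}{461} - \frac{144}{\left(-20\right) \left(1 + 1^{2}\right)} = 410 \cdot \frac{1}{461} - \frac{144}{\left(-20\right) \left(1 + 1\right)} = \frac{410}{461} - \frac{144}{\left(-20\right) 2} = \frac{410}{461} - \frac{144}{-40} = \frac{410}{461} - - \frac{18}{5} = \frac{410}{461} + \frac{18}{5} = \frac{10348}{2305}$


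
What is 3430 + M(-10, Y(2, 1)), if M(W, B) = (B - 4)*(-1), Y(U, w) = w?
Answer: 3433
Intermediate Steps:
M(W, B) = 4 - B (M(W, B) = (-4 + B)*(-1) = 4 - B)
3430 + M(-10, Y(2, 1)) = 3430 + (4 - 1*1) = 3430 + (4 - 1) = 3430 + 3 = 3433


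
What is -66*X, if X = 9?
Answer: -594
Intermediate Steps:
-66*X = -66*9 = -594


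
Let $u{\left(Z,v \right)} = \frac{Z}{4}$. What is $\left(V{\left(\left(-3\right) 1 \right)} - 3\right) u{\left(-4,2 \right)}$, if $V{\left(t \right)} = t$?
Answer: $6$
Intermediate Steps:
$u{\left(Z,v \right)} = \frac{Z}{4}$ ($u{\left(Z,v \right)} = Z \frac{1}{4} = \frac{Z}{4}$)
$\left(V{\left(\left(-3\right) 1 \right)} - 3\right) u{\left(-4,2 \right)} = \left(\left(-3\right) 1 - 3\right) \frac{1}{4} \left(-4\right) = \left(-3 - 3\right) \left(-1\right) = \left(-6\right) \left(-1\right) = 6$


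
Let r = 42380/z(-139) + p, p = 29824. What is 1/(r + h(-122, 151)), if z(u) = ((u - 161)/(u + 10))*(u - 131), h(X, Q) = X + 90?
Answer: 1350/40128083 ≈ 3.3642e-5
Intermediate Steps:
h(X, Q) = 90 + X
z(u) = (-161 + u)*(-131 + u)/(10 + u) (z(u) = ((-161 + u)/(10 + u))*(-131 + u) = (-161 + u)*(-131 + u)/(10 + u))
r = 40171283/1350 (r = 42380/(((21091 + (-139)² - 292*(-139))/(10 - 139))) + 29824 = 42380/(((21091 + 19321 + 40588)/(-129))) + 29824 = 42380/((-1/129*81000)) + 29824 = 42380/(-27000/43) + 29824 = 42380*(-43/27000) + 29824 = -91117/1350 + 29824 = 40171283/1350 ≈ 29757.)
1/(r + h(-122, 151)) = 1/(40171283/1350 + (90 - 122)) = 1/(40171283/1350 - 32) = 1/(40128083/1350) = 1350/40128083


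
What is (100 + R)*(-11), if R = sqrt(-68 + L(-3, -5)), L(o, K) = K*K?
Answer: -1100 - 11*I*sqrt(43) ≈ -1100.0 - 72.132*I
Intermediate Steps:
L(o, K) = K**2
R = I*sqrt(43) (R = sqrt(-68 + (-5)**2) = sqrt(-68 + 25) = sqrt(-43) = I*sqrt(43) ≈ 6.5574*I)
(100 + R)*(-11) = (100 + I*sqrt(43))*(-11) = -1100 - 11*I*sqrt(43)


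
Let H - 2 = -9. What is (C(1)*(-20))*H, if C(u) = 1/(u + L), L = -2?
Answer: -140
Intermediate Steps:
H = -7 (H = 2 - 9 = -7)
C(u) = 1/(-2 + u) (C(u) = 1/(u - 2) = 1/(-2 + u))
(C(1)*(-20))*H = (-20/(-2 + 1))*(-7) = (-20/(-1))*(-7) = -1*(-20)*(-7) = 20*(-7) = -140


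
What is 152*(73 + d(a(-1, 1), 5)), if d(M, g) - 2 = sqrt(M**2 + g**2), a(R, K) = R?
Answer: 11400 + 152*sqrt(26) ≈ 12175.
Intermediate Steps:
d(M, g) = 2 + sqrt(M**2 + g**2)
152*(73 + d(a(-1, 1), 5)) = 152*(73 + (2 + sqrt((-1)**2 + 5**2))) = 152*(73 + (2 + sqrt(1 + 25))) = 152*(73 + (2 + sqrt(26))) = 152*(75 + sqrt(26)) = 11400 + 152*sqrt(26)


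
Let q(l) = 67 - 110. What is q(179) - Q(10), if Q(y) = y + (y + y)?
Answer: -73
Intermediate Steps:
q(l) = -43
Q(y) = 3*y (Q(y) = y + 2*y = 3*y)
q(179) - Q(10) = -43 - 3*10 = -43 - 1*30 = -43 - 30 = -73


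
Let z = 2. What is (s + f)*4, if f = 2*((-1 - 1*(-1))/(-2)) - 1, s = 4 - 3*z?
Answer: -12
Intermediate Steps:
s = -2 (s = 4 - 3*2 = 4 - 6 = -2)
f = -1 (f = 2*((-1 + 1)*(-½)) - 1 = 2*(0*(-½)) - 1 = 2*0 - 1 = 0 - 1 = -1)
(s + f)*4 = (-2 - 1)*4 = -3*4 = -12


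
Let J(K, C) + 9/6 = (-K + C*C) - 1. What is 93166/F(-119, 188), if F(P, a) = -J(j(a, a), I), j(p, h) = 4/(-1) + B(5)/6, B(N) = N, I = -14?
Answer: -139749/295 ≈ -473.73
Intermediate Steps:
j(p, h) = -19/6 (j(p, h) = 4/(-1) + 5/6 = 4*(-1) + 5*(1/6) = -4 + 5/6 = -19/6)
J(K, C) = -5/2 + C**2 - K (J(K, C) = -3/2 + ((-K + C*C) - 1) = -3/2 + ((-K + C**2) - 1) = -3/2 + ((C**2 - K) - 1) = -3/2 + (-1 + C**2 - K) = -5/2 + C**2 - K)
F(P, a) = -590/3 (F(P, a) = -(-5/2 + (-14)**2 - 1*(-19/6)) = -(-5/2 + 196 + 19/6) = -1*590/3 = -590/3)
93166/F(-119, 188) = 93166/(-590/3) = 93166*(-3/590) = -139749/295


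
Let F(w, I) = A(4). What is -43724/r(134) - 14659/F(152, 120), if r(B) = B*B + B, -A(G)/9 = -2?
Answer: -14776019/18090 ≈ -816.81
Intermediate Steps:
A(G) = 18 (A(G) = -9*(-2) = 18)
F(w, I) = 18
r(B) = B + B² (r(B) = B² + B = B + B²)
-43724/r(134) - 14659/F(152, 120) = -43724*1/(134*(1 + 134)) - 14659/18 = -43724/(134*135) - 14659*1/18 = -43724/18090 - 14659/18 = -43724*1/18090 - 14659/18 = -21862/9045 - 14659/18 = -14776019/18090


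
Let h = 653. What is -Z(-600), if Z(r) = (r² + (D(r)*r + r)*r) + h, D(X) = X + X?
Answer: 431279347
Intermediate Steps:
D(X) = 2*X
Z(r) = 653 + r² + r*(r + 2*r²) (Z(r) = (r² + ((2*r)*r + r)*r) + 653 = (r² + (2*r² + r)*r) + 653 = (r² + (r + 2*r²)*r) + 653 = (r² + r*(r + 2*r²)) + 653 = 653 + r² + r*(r + 2*r²))
-Z(-600) = -(653 + 2*(-600)² + 2*(-600)³) = -(653 + 2*360000 + 2*(-216000000)) = -(653 + 720000 - 432000000) = -1*(-431279347) = 431279347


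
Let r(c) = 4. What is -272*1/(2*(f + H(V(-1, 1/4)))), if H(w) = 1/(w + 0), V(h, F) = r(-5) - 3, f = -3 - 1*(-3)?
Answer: -136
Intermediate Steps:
f = 0 (f = -3 + 3 = 0)
V(h, F) = 1 (V(h, F) = 4 - 3 = 1)
H(w) = 1/w
-272*1/(2*(f + H(V(-1, 1/4)))) = -272*1/(2*(0 + 1/1)) = -272*1/(2*(0 + 1)) = -272/(1*2) = -272/2 = -272*1/2 = -136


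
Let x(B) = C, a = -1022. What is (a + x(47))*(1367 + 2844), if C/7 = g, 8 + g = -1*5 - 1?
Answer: -4716320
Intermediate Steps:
g = -14 (g = -8 + (-1*5 - 1) = -8 + (-5 - 1) = -8 - 6 = -14)
C = -98 (C = 7*(-14) = -98)
x(B) = -98
(a + x(47))*(1367 + 2844) = (-1022 - 98)*(1367 + 2844) = -1120*4211 = -4716320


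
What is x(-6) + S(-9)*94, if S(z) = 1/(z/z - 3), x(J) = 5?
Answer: -42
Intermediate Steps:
S(z) = -½ (S(z) = 1/(1 - 3) = 1/(-2) = -½)
x(-6) + S(-9)*94 = 5 - ½*94 = 5 - 47 = -42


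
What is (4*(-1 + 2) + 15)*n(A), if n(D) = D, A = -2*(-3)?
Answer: 114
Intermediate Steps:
A = 6
(4*(-1 + 2) + 15)*n(A) = (4*(-1 + 2) + 15)*6 = (4*1 + 15)*6 = (4 + 15)*6 = 19*6 = 114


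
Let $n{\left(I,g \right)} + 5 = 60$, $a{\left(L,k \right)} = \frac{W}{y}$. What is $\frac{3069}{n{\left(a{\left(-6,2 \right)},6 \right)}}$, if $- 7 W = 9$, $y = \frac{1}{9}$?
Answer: $\frac{279}{5} \approx 55.8$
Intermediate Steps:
$y = \frac{1}{9} \approx 0.11111$
$W = - \frac{9}{7}$ ($W = \left(- \frac{1}{7}\right) 9 = - \frac{9}{7} \approx -1.2857$)
$a{\left(L,k \right)} = - \frac{81}{7}$ ($a{\left(L,k \right)} = - \frac{9 \frac{1}{\frac{1}{9}}}{7} = \left(- \frac{9}{7}\right) 9 = - \frac{81}{7}$)
$n{\left(I,g \right)} = 55$ ($n{\left(I,g \right)} = -5 + 60 = 55$)
$\frac{3069}{n{\left(a{\left(-6,2 \right)},6 \right)}} = \frac{3069}{55} = 3069 \cdot \frac{1}{55} = \frac{279}{5}$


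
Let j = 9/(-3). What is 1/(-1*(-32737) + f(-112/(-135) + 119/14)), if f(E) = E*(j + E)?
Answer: 72900/2390832271 ≈ 3.0491e-5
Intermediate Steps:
j = -3 (j = 9*(-1/3) = -3)
f(E) = E*(-3 + E)
1/(-1*(-32737) + f(-112/(-135) + 119/14)) = 1/(-1*(-32737) + (-112/(-135) + 119/14)*(-3 + (-112/(-135) + 119/14))) = 1/(32737 + (-112*(-1/135) + 119*(1/14))*(-3 + (-112*(-1/135) + 119*(1/14)))) = 1/(32737 + (112/135 + 17/2)*(-3 + (112/135 + 17/2))) = 1/(32737 + 2519*(-3 + 2519/270)/270) = 1/(32737 + (2519/270)*(1709/270)) = 1/(32737 + 4304971/72900) = 1/(2390832271/72900) = 72900/2390832271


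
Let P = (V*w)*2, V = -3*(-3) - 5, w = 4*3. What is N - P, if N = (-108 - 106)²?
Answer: 45700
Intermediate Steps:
w = 12
V = 4 (V = 9 - 5 = 4)
N = 45796 (N = (-214)² = 45796)
P = 96 (P = (4*12)*2 = 48*2 = 96)
N - P = 45796 - 1*96 = 45796 - 96 = 45700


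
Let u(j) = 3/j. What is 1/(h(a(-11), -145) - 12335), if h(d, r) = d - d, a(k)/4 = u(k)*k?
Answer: -1/12335 ≈ -8.1070e-5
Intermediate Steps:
a(k) = 12 (a(k) = 4*((3/k)*k) = 4*3 = 12)
h(d, r) = 0
1/(h(a(-11), -145) - 12335) = 1/(0 - 12335) = 1/(-12335) = -1/12335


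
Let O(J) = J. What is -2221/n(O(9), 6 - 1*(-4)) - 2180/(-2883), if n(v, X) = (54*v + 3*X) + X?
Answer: -5256463/1516458 ≈ -3.4663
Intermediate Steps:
n(v, X) = 4*X + 54*v (n(v, X) = (3*X + 54*v) + X = 4*X + 54*v)
-2221/n(O(9), 6 - 1*(-4)) - 2180/(-2883) = -2221/(4*(6 - 1*(-4)) + 54*9) - 2180/(-2883) = -2221/(4*(6 + 4) + 486) - 2180*(-1/2883) = -2221/(4*10 + 486) + 2180/2883 = -2221/(40 + 486) + 2180/2883 = -2221/526 + 2180/2883 = -5256463/1516458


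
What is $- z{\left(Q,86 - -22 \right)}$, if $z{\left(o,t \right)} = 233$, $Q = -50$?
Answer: $-233$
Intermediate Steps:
$- z{\left(Q,86 - -22 \right)} = \left(-1\right) 233 = -233$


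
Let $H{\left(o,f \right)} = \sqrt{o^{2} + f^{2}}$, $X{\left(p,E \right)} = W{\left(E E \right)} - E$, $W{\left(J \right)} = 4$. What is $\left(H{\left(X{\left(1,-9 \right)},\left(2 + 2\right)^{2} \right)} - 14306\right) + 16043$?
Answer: $1737 + 5 \sqrt{17} \approx 1757.6$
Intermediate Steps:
$X{\left(p,E \right)} = 4 - E$
$H{\left(o,f \right)} = \sqrt{f^{2} + o^{2}}$
$\left(H{\left(X{\left(1,-9 \right)},\left(2 + 2\right)^{2} \right)} - 14306\right) + 16043 = \left(\sqrt{\left(\left(2 + 2\right)^{2}\right)^{2} + \left(4 - -9\right)^{2}} - 14306\right) + 16043 = \left(\sqrt{\left(4^{2}\right)^{2} + \left(4 + 9\right)^{2}} - 14306\right) + 16043 = \left(\sqrt{16^{2} + 13^{2}} - 14306\right) + 16043 = \left(\sqrt{256 + 169} - 14306\right) + 16043 = \left(\sqrt{425} - 14306\right) + 16043 = \left(5 \sqrt{17} - 14306\right) + 16043 = \left(-14306 + 5 \sqrt{17}\right) + 16043 = 1737 + 5 \sqrt{17}$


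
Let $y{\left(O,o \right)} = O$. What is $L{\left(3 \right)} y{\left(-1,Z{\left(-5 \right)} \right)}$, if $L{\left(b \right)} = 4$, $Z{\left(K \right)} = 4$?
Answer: $-4$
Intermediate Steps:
$L{\left(3 \right)} y{\left(-1,Z{\left(-5 \right)} \right)} = 4 \left(-1\right) = -4$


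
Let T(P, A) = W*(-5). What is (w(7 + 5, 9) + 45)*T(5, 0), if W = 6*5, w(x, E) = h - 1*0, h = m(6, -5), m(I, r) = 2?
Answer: -7050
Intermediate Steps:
h = 2
w(x, E) = 2 (w(x, E) = 2 - 1*0 = 2 + 0 = 2)
W = 30
T(P, A) = -150 (T(P, A) = 30*(-5) = -150)
(w(7 + 5, 9) + 45)*T(5, 0) = (2 + 45)*(-150) = 47*(-150) = -7050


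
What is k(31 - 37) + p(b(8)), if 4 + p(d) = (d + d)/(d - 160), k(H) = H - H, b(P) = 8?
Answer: -78/19 ≈ -4.1053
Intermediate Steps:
k(H) = 0
p(d) = -4 + 2*d/(-160 + d) (p(d) = -4 + (d + d)/(d - 160) = -4 + (2*d)/(-160 + d) = -4 + 2*d/(-160 + d))
k(31 - 37) + p(b(8)) = 0 + 2*(320 - 1*8)/(-160 + 8) = 0 + 2*(320 - 8)/(-152) = 0 + 2*(-1/152)*312 = 0 - 78/19 = -78/19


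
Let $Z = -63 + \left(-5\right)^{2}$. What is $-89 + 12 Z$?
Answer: $-545$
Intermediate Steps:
$Z = -38$ ($Z = -63 + 25 = -38$)
$-89 + 12 Z = -89 + 12 \left(-38\right) = -89 - 456 = -545$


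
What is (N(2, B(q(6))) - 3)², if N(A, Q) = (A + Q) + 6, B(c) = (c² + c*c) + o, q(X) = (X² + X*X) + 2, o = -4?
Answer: 119968209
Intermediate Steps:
q(X) = 2 + 2*X² (q(X) = (X² + X²) + 2 = 2*X² + 2 = 2 + 2*X²)
B(c) = -4 + 2*c² (B(c) = (c² + c*c) - 4 = (c² + c²) - 4 = 2*c² - 4 = -4 + 2*c²)
N(A, Q) = 6 + A + Q
(N(2, B(q(6))) - 3)² = ((6 + 2 + (-4 + 2*(2 + 2*6²)²)) - 3)² = ((6 + 2 + (-4 + 2*(2 + 2*36)²)) - 3)² = ((6 + 2 + (-4 + 2*(2 + 72)²)) - 3)² = ((6 + 2 + (-4 + 2*74²)) - 3)² = ((6 + 2 + (-4 + 2*5476)) - 3)² = ((6 + 2 + (-4 + 10952)) - 3)² = ((6 + 2 + 10948) - 3)² = (10956 - 3)² = 10953² = 119968209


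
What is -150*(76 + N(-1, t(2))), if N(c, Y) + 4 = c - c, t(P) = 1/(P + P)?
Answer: -10800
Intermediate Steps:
t(P) = 1/(2*P)
N(c, Y) = -4 (N(c, Y) = -4 + (c - c) = -4 + 0 = -4)
-150*(76 + N(-1, t(2))) = -150*(76 - 4) = -150*72 = -10800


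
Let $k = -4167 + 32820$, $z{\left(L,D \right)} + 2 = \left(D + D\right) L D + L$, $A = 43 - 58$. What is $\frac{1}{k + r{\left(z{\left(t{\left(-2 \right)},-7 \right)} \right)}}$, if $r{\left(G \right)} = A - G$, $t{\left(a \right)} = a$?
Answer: $\frac{1}{28838} \approx 3.4676 \cdot 10^{-5}$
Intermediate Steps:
$A = -15$
$z{\left(L,D \right)} = -2 + L + 2 L D^{2}$ ($z{\left(L,D \right)} = -2 + \left(\left(D + D\right) L D + L\right) = -2 + \left(2 D L D + L\right) = -2 + \left(2 L D^{2} + L\right) = -2 + \left(L + 2 L D^{2}\right) = -2 + L + 2 L D^{2}$)
$r{\left(G \right)} = -15 - G$
$k = 28653$
$\frac{1}{k + r{\left(z{\left(t{\left(-2 \right)},-7 \right)} \right)}} = \frac{1}{28653 - \left(11 + 2 \left(-2\right) \left(-7\right)^{2}\right)} = \frac{1}{28653 - \left(11 + 2 \left(-2\right) 49\right)} = \frac{1}{28653 - -185} = \frac{1}{28653 + \left(-15 + 200\right)} = \frac{1}{28653 + 185} = \frac{1}{28838}$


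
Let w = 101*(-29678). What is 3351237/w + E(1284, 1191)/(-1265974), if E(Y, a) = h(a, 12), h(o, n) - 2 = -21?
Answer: -1060630489439/948682303393 ≈ -1.1180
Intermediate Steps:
h(o, n) = -19 (h(o, n) = 2 - 21 = -19)
w = -2997478
E(Y, a) = -19
3351237/w + E(1284, 1191)/(-1265974) = 3351237/(-2997478) - 19/(-1265974) = 3351237*(-1/2997478) - 19*(-1/1265974) = -3351237/2997478 + 19/1265974 = -1060630489439/948682303393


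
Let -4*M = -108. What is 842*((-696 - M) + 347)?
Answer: -316592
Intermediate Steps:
M = 27 (M = -¼*(-108) = 27)
842*((-696 - M) + 347) = 842*((-696 - 1*27) + 347) = 842*((-696 - 27) + 347) = 842*(-723 + 347) = 842*(-376) = -316592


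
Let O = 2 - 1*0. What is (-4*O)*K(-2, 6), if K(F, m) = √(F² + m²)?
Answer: -16*√10 ≈ -50.596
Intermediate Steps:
O = 2 (O = 2 + 0 = 2)
(-4*O)*K(-2, 6) = (-4*2)*√((-2)² + 6²) = -8*√(4 + 36) = -16*√10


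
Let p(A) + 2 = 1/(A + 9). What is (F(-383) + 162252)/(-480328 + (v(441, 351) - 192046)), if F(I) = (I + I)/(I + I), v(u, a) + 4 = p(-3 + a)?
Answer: -57924321/240039659 ≈ -0.24131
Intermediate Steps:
p(A) = -2 + 1/(9 + A) (p(A) = -2 + 1/(A + 9) = -2 + 1/(9 + A))
v(u, a) = -4 + (-11 - 2*a)/(6 + a) (v(u, a) = -4 + (-17 - 2*(-3 + a))/(9 + (-3 + a)) = -4 + (-17 + (6 - 2*a))/(6 + a) = -4 + (-11 - 2*a)/(6 + a))
F(I) = 1 (F(I) = (2*I)/((2*I)) = (2*I)*(1/(2*I)) = 1)
(F(-383) + 162252)/(-480328 + (v(441, 351) - 192046)) = (1 + 162252)/(-480328 + ((-35 - 6*351)/(6 + 351) - 192046)) = 162253/(-480328 + ((-35 - 2106)/357 - 192046)) = 162253/(-480328 + ((1/357)*(-2141) - 192046)) = 162253/(-480328 + (-2141/357 - 192046)) = 162253/(-480328 - 68562563/357) = 162253/(-240039659/357) = 162253*(-357/240039659) = -57924321/240039659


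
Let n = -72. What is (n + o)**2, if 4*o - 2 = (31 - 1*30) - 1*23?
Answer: 5929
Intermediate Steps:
o = -5 (o = 1/2 + ((31 - 1*30) - 1*23)/4 = 1/2 + ((31 - 30) - 23)/4 = 1/2 + (1 - 23)/4 = 1/2 + (1/4)*(-22) = 1/2 - 11/2 = -5)
(n + o)**2 = (-72 - 5)**2 = (-77)**2 = 5929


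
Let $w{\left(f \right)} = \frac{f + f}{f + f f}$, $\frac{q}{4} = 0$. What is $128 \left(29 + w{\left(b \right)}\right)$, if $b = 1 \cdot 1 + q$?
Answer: $3840$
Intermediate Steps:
$q = 0$ ($q = 4 \cdot 0 = 0$)
$b = 1$ ($b = 1 \cdot 1 + 0 = 1 + 0 = 1$)
$w{\left(f \right)} = \frac{2 f}{f + f^{2}}$
$128 \left(29 + w{\left(b \right)}\right) = 128 \left(29 + \frac{2}{1 + 1}\right) = 128 \left(29 + \frac{2}{2}\right) = 128 \left(29 + 2 \cdot \frac{1}{2}\right) = 128 \left(29 + 1\right) = 128 \cdot 30 = 3840$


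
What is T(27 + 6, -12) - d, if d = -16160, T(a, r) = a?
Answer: 16193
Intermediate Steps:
T(27 + 6, -12) - d = (27 + 6) - 1*(-16160) = 33 + 16160 = 16193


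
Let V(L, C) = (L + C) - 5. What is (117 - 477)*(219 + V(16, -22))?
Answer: -74880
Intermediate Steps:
V(L, C) = -5 + C + L (V(L, C) = (C + L) - 5 = -5 + C + L)
(117 - 477)*(219 + V(16, -22)) = (117 - 477)*(219 + (-5 - 22 + 16)) = -360*(219 - 11) = -360*208 = -74880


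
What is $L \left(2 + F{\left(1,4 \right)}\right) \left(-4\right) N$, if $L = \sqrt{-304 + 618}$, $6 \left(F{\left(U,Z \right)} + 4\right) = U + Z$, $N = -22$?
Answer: $- \frac{308 \sqrt{314}}{3} \approx -1819.3$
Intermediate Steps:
$F{\left(U,Z \right)} = -4 + \frac{U}{6} + \frac{Z}{6}$ ($F{\left(U,Z \right)} = -4 + \frac{U + Z}{6} = -4 + \left(\frac{U}{6} + \frac{Z}{6}\right) = -4 + \frac{U}{6} + \frac{Z}{6}$)
$L = \sqrt{314} \approx 17.72$
$L \left(2 + F{\left(1,4 \right)}\right) \left(-4\right) N = \sqrt{314} \left(2 + \left(-4 + \frac{1}{6} \cdot 1 + \frac{1}{6} \cdot 4\right)\right) \left(-4\right) \left(-22\right) = \sqrt{314} \left(2 + \left(-4 + \frac{1}{6} + \frac{2}{3}\right)\right) \left(-4\right) \left(-22\right) = \sqrt{314} \left(2 - \frac{19}{6}\right) \left(-4\right) \left(-22\right) = \sqrt{314} \left(- \frac{7}{6}\right) \left(-4\right) \left(-22\right) = \sqrt{314} \cdot \frac{14}{3} \left(-22\right) = \sqrt{314} \left(- \frac{308}{3}\right) = - \frac{308 \sqrt{314}}{3}$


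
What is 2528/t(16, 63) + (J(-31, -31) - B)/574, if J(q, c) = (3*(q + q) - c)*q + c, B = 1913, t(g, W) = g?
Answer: 93553/574 ≈ 162.98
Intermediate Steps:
J(q, c) = c + q*(-c + 6*q) (J(q, c) = (3*(2*q) - c)*q + c = (6*q - c)*q + c = (-c + 6*q)*q + c = q*(-c + 6*q) + c = c + q*(-c + 6*q))
2528/t(16, 63) + (J(-31, -31) - B)/574 = 2528/16 + ((-31 + 6*(-31)**2 - 1*(-31)*(-31)) - 1*1913)/574 = 2528*(1/16) + ((-31 + 6*961 - 961) - 1913)*(1/574) = 158 + ((-31 + 5766 - 961) - 1913)*(1/574) = 158 + (4774 - 1913)*(1/574) = 158 + 2861*(1/574) = 158 + 2861/574 = 93553/574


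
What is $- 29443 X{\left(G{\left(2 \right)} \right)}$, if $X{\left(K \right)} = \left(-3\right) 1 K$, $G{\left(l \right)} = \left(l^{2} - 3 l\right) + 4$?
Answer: $176658$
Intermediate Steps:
$G{\left(l \right)} = 4 + l^{2} - 3 l$
$X{\left(K \right)} = - 3 K$
$- 29443 X{\left(G{\left(2 \right)} \right)} = - 29443 \left(- 3 \left(4 + 2^{2} - 6\right)\right) = - 29443 \left(- 3 \left(4 + 4 - 6\right)\right) = - 29443 \left(\left(-3\right) 2\right) = \left(-29443\right) \left(-6\right) = 176658$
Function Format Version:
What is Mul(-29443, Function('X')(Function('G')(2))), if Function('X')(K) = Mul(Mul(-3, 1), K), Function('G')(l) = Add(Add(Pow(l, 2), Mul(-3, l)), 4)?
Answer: 176658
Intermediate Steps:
Function('G')(l) = Add(4, Pow(l, 2), Mul(-3, l))
Function('X')(K) = Mul(-3, K)
Mul(-29443, Function('X')(Function('G')(2))) = Mul(-29443, Mul(-3, Add(4, Pow(2, 2), Mul(-3, 2)))) = Mul(-29443, Mul(-3, Add(4, 4, -6))) = Mul(-29443, Mul(-3, 2)) = Mul(-29443, -6) = 176658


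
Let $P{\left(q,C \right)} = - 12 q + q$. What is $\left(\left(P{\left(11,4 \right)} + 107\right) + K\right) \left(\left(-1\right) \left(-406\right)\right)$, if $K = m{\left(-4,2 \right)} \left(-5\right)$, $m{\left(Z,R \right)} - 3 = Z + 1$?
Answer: $-5684$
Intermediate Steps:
$m{\left(Z,R \right)} = 4 + Z$ ($m{\left(Z,R \right)} = 3 + \left(Z + 1\right) = 3 + \left(1 + Z\right) = 4 + Z$)
$K = 0$ ($K = \left(4 - 4\right) \left(-5\right) = 0 \left(-5\right) = 0$)
$P{\left(q,C \right)} = - 11 q$
$\left(\left(P{\left(11,4 \right)} + 107\right) + K\right) \left(\left(-1\right) \left(-406\right)\right) = \left(\left(\left(-11\right) 11 + 107\right) + 0\right) \left(\left(-1\right) \left(-406\right)\right) = \left(\left(-121 + 107\right) + 0\right) 406 = \left(-14 + 0\right) 406 = \left(-14\right) 406 = -5684$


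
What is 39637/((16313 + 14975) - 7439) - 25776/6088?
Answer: -46677721/18149089 ≈ -2.5719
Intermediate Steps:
39637/((16313 + 14975) - 7439) - 25776/6088 = 39637/(31288 - 7439) - 25776*1/6088 = 39637/23849 - 3222/761 = -46677721/18149089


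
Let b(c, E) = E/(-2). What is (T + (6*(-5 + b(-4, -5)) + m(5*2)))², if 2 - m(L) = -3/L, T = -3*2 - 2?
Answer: 42849/100 ≈ 428.49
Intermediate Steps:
b(c, E) = -E/2
T = -8 (T = -6 - 2 = -8)
m(L) = 2 + 3/L (m(L) = 2 - (-3)/L = 2 + 3/L)
(T + (6*(-5 + b(-4, -5)) + m(5*2)))² = (-8 + (6*(-5 - ½*(-5)) + (2 + 3/((5*2)))))² = (-8 + (6*(-5 + 5/2) + (2 + 3/10)))² = (-8 + (6*(-5/2) + (2 + 3*(⅒))))² = (-8 + (-15 + (2 + 3/10)))² = (-8 + (-15 + 23/10))² = (-8 - 127/10)² = (-207/10)² = 42849/100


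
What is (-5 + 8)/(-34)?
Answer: -3/34 ≈ -0.088235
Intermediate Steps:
(-5 + 8)/(-34) = 3*(-1/34) = -3/34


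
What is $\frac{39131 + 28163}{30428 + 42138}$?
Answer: $\frac{33647}{36283} \approx 0.92735$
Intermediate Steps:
$\frac{39131 + 28163}{30428 + 42138} = \frac{67294}{72566} = 67294 \cdot \frac{1}{72566} = \frac{33647}{36283}$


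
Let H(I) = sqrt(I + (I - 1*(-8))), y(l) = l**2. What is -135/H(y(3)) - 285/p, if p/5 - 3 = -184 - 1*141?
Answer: 57/322 - 135*sqrt(26)/26 ≈ -26.299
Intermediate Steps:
H(I) = sqrt(8 + 2*I) (H(I) = sqrt(I + (I + 8)) = sqrt(I + (8 + I)) = sqrt(8 + 2*I))
p = -1610 (p = 15 + 5*(-184 - 1*141) = 15 + 5*(-184 - 141) = 15 + 5*(-325) = 15 - 1625 = -1610)
-135/H(y(3)) - 285/p = -135/sqrt(8 + 2*3**2) - 285/(-1610) = -135/sqrt(8 + 2*9) - 285*(-1/1610) = -135/sqrt(8 + 18) + 57/322 = -135*sqrt(26)/26 + 57/322 = 57/322 - 135*sqrt(26)/26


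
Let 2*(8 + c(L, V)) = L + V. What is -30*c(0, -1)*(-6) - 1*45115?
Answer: -46645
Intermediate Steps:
c(L, V) = -8 + L/2 + V/2 (c(L, V) = -8 + (L + V)/2 = -8 + (L/2 + V/2) = -8 + L/2 + V/2)
-30*c(0, -1)*(-6) - 1*45115 = -30*(-8 + (1/2)*0 + (1/2)*(-1))*(-6) - 1*45115 = -30*(-8 + 0 - 1/2)*(-6) - 45115 = -30*(-17/2)*(-6) - 45115 = 255*(-6) - 45115 = -1530 - 45115 = -46645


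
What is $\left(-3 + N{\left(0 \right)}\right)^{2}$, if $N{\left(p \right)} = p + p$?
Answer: $9$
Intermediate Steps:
$N{\left(p \right)} = 2 p$
$\left(-3 + N{\left(0 \right)}\right)^{2} = \left(-3 + 2 \cdot 0\right)^{2} = \left(-3 + 0\right)^{2} = \left(-3\right)^{2} = 9$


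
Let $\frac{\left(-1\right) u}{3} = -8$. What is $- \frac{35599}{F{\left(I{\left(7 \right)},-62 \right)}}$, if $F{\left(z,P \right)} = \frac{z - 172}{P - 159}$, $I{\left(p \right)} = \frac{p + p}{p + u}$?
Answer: $- \frac{243888749}{5318} \approx -45861.0$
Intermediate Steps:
$u = 24$ ($u = \left(-3\right) \left(-8\right) = 24$)
$I{\left(p \right)} = \frac{2 p}{24 + p}$ ($I{\left(p \right)} = \frac{p + p}{p + 24} = \frac{2 p}{24 + p}$)
$F{\left(z,P \right)} = \frac{-172 + z}{-159 + P}$
$- \frac{35599}{F{\left(I{\left(7 \right)},-62 \right)}} = - \frac{35599}{\frac{1}{-159 - 62} \left(-172 + 2 \cdot 7 \frac{1}{24 + 7}\right)} = - \frac{35599}{\frac{1}{-221} \left(-172 + 2 \cdot 7 \cdot \frac{1}{31}\right)} = - \frac{35599}{\left(- \frac{1}{221}\right) \left(-172 + 2 \cdot 7 \cdot \frac{1}{31}\right)} = - \frac{35599}{\left(- \frac{1}{221}\right) \left(-172 + \frac{14}{31}\right)} = - \frac{35599}{\left(- \frac{1}{221}\right) \left(- \frac{5318}{31}\right)} = - \frac{35599}{\frac{5318}{6851}} = \left(-35599\right) \frac{6851}{5318} = - \frac{243888749}{5318}$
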